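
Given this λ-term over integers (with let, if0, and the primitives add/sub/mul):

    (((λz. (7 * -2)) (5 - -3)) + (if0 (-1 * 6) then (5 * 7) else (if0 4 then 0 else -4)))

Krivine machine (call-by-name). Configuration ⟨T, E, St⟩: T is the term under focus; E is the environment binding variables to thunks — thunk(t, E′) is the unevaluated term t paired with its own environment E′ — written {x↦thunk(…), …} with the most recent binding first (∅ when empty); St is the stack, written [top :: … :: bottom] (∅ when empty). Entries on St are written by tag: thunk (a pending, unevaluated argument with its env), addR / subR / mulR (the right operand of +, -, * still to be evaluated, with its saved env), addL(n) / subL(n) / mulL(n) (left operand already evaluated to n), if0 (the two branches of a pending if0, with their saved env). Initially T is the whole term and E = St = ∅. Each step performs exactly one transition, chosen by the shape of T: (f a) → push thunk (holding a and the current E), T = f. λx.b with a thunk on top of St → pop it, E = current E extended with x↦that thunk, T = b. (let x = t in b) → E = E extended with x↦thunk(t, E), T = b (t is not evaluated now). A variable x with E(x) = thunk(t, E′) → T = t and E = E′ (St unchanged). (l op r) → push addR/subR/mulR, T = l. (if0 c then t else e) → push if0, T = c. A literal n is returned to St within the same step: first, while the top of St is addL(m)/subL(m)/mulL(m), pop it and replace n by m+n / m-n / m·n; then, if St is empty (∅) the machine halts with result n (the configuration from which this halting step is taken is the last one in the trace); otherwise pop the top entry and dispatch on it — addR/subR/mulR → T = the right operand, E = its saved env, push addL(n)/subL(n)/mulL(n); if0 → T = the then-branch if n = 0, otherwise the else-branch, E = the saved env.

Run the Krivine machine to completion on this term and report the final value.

t=0: [T=(((λz. (7 * -2)) (5 - -3)) + (if0 (-1 * 6) then (5 * 7) else (if0 4 then 0 else -4))) | E=∅ | St=∅]
t=1: [T=((λz. (7 * -2)) (5 - -3)) | E=∅ | St=[addR]]
t=2: [T=(λz. (7 * -2)) | E=∅ | St=[thunk :: addR]]
t=3: [T=(7 * -2) | E={z↦thunk((5 - -3), ∅)} | St=[addR]]
t=4: [T=7 | E={z↦thunk((5 - -3), ∅)} | St=[mulR :: addR]]
t=5: [T=-2 | E={z↦thunk((5 - -3), ∅)} | St=[mulL(7) :: addR]]
t=6: [T=(if0 (-1 * 6) then (5 * 7) else (if0 4 then 0 else -4)) | E=∅ | St=[addL(-14)]]
t=7: [T=(-1 * 6) | E=∅ | St=[if0 :: addL(-14)]]
t=8: [T=-1 | E=∅ | St=[mulR :: if0 :: addL(-14)]]
t=9: [T=6 | E=∅ | St=[mulL(-1) :: if0 :: addL(-14)]]
t=10: [T=(if0 4 then 0 else -4) | E=∅ | St=[addL(-14)]]
t=11: [T=4 | E=∅ | St=[if0 :: addL(-14)]]
t=12: [T=-4 | E=∅ | St=[addL(-14)]]
→ final value -18

Answer: -18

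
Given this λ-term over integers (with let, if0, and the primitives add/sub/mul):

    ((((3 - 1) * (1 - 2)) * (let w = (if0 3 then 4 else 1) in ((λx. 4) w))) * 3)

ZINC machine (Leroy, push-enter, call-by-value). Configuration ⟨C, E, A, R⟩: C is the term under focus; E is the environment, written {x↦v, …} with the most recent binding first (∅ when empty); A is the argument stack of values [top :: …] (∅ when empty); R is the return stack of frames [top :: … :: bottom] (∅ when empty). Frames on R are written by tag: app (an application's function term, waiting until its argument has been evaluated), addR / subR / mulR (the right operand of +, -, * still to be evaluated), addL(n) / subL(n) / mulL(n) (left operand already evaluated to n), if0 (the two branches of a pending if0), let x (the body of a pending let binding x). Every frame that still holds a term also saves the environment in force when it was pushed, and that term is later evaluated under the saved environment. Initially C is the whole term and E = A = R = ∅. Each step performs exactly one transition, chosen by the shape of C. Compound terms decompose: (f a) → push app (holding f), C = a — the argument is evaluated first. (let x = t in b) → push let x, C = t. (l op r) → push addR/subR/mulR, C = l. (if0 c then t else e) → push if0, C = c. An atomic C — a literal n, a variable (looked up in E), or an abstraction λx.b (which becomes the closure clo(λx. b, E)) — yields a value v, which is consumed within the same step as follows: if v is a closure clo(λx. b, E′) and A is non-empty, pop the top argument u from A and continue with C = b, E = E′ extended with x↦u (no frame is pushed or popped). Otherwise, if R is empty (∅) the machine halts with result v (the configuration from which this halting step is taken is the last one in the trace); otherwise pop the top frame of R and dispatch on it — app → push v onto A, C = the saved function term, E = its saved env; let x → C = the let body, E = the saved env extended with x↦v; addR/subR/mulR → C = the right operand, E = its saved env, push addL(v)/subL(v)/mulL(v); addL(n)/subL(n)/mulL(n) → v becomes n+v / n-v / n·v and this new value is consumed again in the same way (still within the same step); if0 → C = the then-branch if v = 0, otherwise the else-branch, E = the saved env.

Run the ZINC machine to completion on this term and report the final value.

Answer: -24

Derivation:
step 0: <C=((((3 - 1) * (1 - 2)) * (let w = (if0 3 then 4 else 1) in ((λx. 4) w))) * 3), E=∅, A=∅, R=∅>
step 1: <C=(((3 - 1) * (1 - 2)) * (let w = (if0 3 then 4 else 1) in ((λx. 4) w))), E=∅, A=∅, R=[mulR]>
step 2: <C=((3 - 1) * (1 - 2)), E=∅, A=∅, R=[mulR :: mulR]>
step 3: <C=(3 - 1), E=∅, A=∅, R=[mulR :: mulR :: mulR]>
step 4: <C=3, E=∅, A=∅, R=[subR :: mulR :: mulR :: mulR]>
step 5: <C=1, E=∅, A=∅, R=[subL(3) :: mulR :: mulR :: mulR]>
step 6: <C=(1 - 2), E=∅, A=∅, R=[mulL(2) :: mulR :: mulR]>
step 7: <C=1, E=∅, A=∅, R=[subR :: mulL(2) :: mulR :: mulR]>
step 8: <C=2, E=∅, A=∅, R=[subL(1) :: mulL(2) :: mulR :: mulR]>
step 9: <C=(let w = (if0 3 then 4 else 1) in ((λx. 4) w)), E=∅, A=∅, R=[mulL(-2) :: mulR]>
step 10: <C=(if0 3 then 4 else 1), E=∅, A=∅, R=[let w :: mulL(-2) :: mulR]>
step 11: <C=3, E=∅, A=∅, R=[if0 :: let w :: mulL(-2) :: mulR]>
step 12: <C=1, E=∅, A=∅, R=[let w :: mulL(-2) :: mulR]>
step 13: <C=((λx. 4) w), E={w↦1}, A=∅, R=[mulL(-2) :: mulR]>
step 14: <C=w, E={w↦1}, A=∅, R=[app :: mulL(-2) :: mulR]>
step 15: <C=(λx. 4), E={w↦1}, A=[1], R=[mulL(-2) :: mulR]>
step 16: <C=4, E={x↦1, w↦1}, A=∅, R=[mulL(-2) :: mulR]>
step 17: <C=3, E=∅, A=∅, R=[mulL(-8)]>
→ final value -24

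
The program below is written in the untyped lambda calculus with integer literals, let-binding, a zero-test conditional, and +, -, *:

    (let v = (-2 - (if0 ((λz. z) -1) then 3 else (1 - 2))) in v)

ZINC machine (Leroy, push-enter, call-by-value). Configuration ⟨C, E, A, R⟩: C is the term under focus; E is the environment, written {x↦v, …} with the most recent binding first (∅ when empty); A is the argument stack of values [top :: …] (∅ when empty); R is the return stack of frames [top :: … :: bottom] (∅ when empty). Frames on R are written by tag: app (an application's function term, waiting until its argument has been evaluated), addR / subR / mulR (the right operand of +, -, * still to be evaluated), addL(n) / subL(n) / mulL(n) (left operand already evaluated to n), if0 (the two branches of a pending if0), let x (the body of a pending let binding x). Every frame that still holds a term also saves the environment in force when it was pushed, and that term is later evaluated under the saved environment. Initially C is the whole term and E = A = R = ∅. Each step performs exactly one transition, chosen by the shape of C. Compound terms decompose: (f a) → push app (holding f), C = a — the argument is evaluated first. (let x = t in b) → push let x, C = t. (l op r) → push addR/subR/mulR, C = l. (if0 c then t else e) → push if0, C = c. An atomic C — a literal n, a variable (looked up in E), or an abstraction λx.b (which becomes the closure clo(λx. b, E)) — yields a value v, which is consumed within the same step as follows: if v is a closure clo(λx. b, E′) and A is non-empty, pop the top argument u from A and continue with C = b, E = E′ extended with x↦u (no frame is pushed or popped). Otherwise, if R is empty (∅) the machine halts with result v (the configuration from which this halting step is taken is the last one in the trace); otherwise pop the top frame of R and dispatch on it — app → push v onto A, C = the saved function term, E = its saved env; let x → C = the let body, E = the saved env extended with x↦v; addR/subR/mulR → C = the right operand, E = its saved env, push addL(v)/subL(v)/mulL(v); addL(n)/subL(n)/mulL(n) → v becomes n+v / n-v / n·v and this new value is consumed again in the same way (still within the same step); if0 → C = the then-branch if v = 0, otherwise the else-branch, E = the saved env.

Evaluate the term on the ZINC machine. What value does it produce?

Answer: -1

Execution trace:
[0] [C=(let v = (-2 - (if0 ((λz. z) -1) then 3 else (1 - 2))) in v) | E=∅ | A=∅ | R=∅]
[1] [C=(-2 - (if0 ((λz. z) -1) then 3 else (1 - 2))) | E=∅ | A=∅ | R=[let v]]
[2] [C=-2 | E=∅ | A=∅ | R=[subR :: let v]]
[3] [C=(if0 ((λz. z) -1) then 3 else (1 - 2)) | E=∅ | A=∅ | R=[subL(-2) :: let v]]
[4] [C=((λz. z) -1) | E=∅ | A=∅ | R=[if0 :: subL(-2) :: let v]]
[5] [C=-1 | E=∅ | A=∅ | R=[app :: if0 :: subL(-2) :: let v]]
[6] [C=(λz. z) | E=∅ | A=[-1] | R=[if0 :: subL(-2) :: let v]]
[7] [C=z | E={z↦-1} | A=∅ | R=[if0 :: subL(-2) :: let v]]
[8] [C=(1 - 2) | E=∅ | A=∅ | R=[subL(-2) :: let v]]
[9] [C=1 | E=∅ | A=∅ | R=[subR :: subL(-2) :: let v]]
[10] [C=2 | E=∅ | A=∅ | R=[subL(1) :: subL(-2) :: let v]]
[11] [C=v | E={v↦-1} | A=∅ | R=∅]
→ final value -1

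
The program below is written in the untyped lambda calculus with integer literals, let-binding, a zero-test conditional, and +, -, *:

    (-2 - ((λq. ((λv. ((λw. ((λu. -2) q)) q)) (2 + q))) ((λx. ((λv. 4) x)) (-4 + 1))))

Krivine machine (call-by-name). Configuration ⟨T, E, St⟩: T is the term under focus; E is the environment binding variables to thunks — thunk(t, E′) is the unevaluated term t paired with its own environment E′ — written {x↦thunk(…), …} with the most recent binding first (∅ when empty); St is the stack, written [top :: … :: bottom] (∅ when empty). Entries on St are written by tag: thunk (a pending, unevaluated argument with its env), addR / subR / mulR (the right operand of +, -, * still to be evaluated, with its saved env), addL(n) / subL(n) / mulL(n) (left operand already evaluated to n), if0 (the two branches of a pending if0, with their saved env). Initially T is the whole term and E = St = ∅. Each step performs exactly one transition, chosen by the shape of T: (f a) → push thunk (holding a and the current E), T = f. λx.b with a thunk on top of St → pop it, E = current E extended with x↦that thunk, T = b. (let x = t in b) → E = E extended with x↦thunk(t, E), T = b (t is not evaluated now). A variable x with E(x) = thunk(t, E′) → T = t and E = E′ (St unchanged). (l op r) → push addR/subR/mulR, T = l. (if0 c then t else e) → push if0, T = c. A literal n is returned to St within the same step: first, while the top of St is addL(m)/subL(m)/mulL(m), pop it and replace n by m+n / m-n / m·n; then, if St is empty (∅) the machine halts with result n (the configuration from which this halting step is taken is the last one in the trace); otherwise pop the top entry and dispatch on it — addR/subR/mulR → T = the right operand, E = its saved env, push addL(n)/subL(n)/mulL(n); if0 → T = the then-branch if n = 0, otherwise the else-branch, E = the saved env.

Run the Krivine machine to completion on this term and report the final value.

0. ⟨T=(-2 - ((λq. ((λv. ((λw. ((λu. -2) q)) q)) (2 + q))) ((λx. ((λv. 4) x)) (-4 + 1)))); E=∅; St=∅⟩
1. ⟨T=-2; E=∅; St=[subR]⟩
2. ⟨T=((λq. ((λv. ((λw. ((λu. -2) q)) q)) (2 + q))) ((λx. ((λv. 4) x)) (-4 + 1))); E=∅; St=[subL(-2)]⟩
3. ⟨T=(λq. ((λv. ((λw. ((λu. -2) q)) q)) (2 + q))); E=∅; St=[thunk :: subL(-2)]⟩
4. ⟨T=((λv. ((λw. ((λu. -2) q)) q)) (2 + q)); E={q↦thunk(((λx. ((λv. 4) x)) (-4 + 1)), ∅)}; St=[subL(-2)]⟩
5. ⟨T=(λv. ((λw. ((λu. -2) q)) q)); E={q↦thunk(((λx. ((λv. 4) x)) (-4 + 1)), ∅)}; St=[thunk :: subL(-2)]⟩
6. ⟨T=((λw. ((λu. -2) q)) q); E={v↦thunk((2 + q), {q↦thunk(((λx. ((λv. 4) x)) (-4 + 1)), ∅)}), q↦thunk(((λx. ((λv. 4) x)) (-4 + 1)), ∅)}; St=[subL(-2)]⟩
7. ⟨T=(λw. ((λu. -2) q)); E={v↦thunk((2 + q), {q↦thunk(((λx. ((λv. 4) x)) (-4 + 1)), ∅)}), q↦thunk(((λx. ((λv. 4) x)) (-4 + 1)), ∅)}; St=[thunk :: subL(-2)]⟩
8. ⟨T=((λu. -2) q); E={w↦thunk(q, {v↦thunk((2 + q), {q↦thunk(((λx. ((λv. 4) x)) (-4 + 1)), ∅)}), q↦thunk(((λx. ((λv. 4) x)) (-4 + 1)), ∅)}), v↦thunk((2 + q), {q↦thunk(((λx. ((λv. 4) x)) (-4 + 1)), ∅)}), q↦thunk(((λx. ((λv. 4) x)) (-4 + 1)), ∅)}; St=[subL(-2)]⟩
9. ⟨T=(λu. -2); E={w↦thunk(q, {v↦thunk((2 + q), {q↦thunk(((λx. ((λv. 4) x)) (-4 + 1)), ∅)}), q↦thunk(((λx. ((λv. 4) x)) (-4 + 1)), ∅)}), v↦thunk((2 + q), {q↦thunk(((λx. ((λv. 4) x)) (-4 + 1)), ∅)}), q↦thunk(((λx. ((λv. 4) x)) (-4 + 1)), ∅)}; St=[thunk :: subL(-2)]⟩
10. ⟨T=-2; E={u↦thunk(q, {w↦thunk(q, {v↦thunk((2 + q), {q↦thunk(((λx. ((λv. 4) x)) (-4 + 1)), ∅)}), q↦thunk(((λx. ((λv. 4) x)) (-4 + 1)), ∅)}), v↦thunk((2 + q), {q↦thunk(((λx. ((λv. 4) x)) (-4 + 1)), ∅)}), q↦thunk(((λx. ((λv. 4) x)) (-4 + 1)), ∅)}), w↦thunk(q, {v↦thunk((2 + q), {q↦thunk(((λx. ((λv. 4) x)) (-4 + 1)), ∅)}), q↦thunk(((λx. ((λv. 4) x)) (-4 + 1)), ∅)}), v↦thunk((2 + q), {q↦thunk(((λx. ((λv. 4) x)) (-4 + 1)), ∅)}), q↦thunk(((λx. ((λv. 4) x)) (-4 + 1)), ∅)}; St=[subL(-2)]⟩
→ final value 0

Answer: 0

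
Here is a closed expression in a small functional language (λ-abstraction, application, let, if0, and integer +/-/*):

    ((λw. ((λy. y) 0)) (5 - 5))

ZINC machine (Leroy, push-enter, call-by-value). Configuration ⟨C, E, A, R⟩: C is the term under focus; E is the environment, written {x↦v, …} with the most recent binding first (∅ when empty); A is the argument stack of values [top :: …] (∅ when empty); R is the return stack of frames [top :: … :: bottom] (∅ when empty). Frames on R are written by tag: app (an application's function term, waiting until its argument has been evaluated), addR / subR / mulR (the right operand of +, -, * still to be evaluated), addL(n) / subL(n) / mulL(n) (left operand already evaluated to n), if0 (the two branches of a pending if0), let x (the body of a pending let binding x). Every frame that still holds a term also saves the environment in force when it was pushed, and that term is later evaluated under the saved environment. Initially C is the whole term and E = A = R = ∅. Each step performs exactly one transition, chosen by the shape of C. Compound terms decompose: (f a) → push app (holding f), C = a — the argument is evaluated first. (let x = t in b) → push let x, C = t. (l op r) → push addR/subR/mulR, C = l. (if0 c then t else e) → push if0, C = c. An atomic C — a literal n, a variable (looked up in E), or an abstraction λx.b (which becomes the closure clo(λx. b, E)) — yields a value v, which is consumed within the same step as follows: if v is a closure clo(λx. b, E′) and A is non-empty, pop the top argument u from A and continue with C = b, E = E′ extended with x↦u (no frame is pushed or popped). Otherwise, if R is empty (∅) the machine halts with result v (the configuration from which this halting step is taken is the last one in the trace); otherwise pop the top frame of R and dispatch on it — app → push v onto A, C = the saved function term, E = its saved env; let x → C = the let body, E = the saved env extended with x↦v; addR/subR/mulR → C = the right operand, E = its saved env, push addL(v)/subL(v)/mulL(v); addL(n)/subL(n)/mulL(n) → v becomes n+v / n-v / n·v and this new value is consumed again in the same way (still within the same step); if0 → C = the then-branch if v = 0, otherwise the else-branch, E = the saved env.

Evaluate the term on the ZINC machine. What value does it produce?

Answer: 0

Machine steps:
0. ⟨C=((λw. ((λy. y) 0)) (5 - 5)); E=∅; A=∅; R=∅⟩
1. ⟨C=(5 - 5); E=∅; A=∅; R=[app]⟩
2. ⟨C=5; E=∅; A=∅; R=[subR :: app]⟩
3. ⟨C=5; E=∅; A=∅; R=[subL(5) :: app]⟩
4. ⟨C=(λw. ((λy. y) 0)); E=∅; A=[0]; R=∅⟩
5. ⟨C=((λy. y) 0); E={w↦0}; A=∅; R=∅⟩
6. ⟨C=0; E={w↦0}; A=∅; R=[app]⟩
7. ⟨C=(λy. y); E={w↦0}; A=[0]; R=∅⟩
8. ⟨C=y; E={y↦0, w↦0}; A=∅; R=∅⟩
→ final value 0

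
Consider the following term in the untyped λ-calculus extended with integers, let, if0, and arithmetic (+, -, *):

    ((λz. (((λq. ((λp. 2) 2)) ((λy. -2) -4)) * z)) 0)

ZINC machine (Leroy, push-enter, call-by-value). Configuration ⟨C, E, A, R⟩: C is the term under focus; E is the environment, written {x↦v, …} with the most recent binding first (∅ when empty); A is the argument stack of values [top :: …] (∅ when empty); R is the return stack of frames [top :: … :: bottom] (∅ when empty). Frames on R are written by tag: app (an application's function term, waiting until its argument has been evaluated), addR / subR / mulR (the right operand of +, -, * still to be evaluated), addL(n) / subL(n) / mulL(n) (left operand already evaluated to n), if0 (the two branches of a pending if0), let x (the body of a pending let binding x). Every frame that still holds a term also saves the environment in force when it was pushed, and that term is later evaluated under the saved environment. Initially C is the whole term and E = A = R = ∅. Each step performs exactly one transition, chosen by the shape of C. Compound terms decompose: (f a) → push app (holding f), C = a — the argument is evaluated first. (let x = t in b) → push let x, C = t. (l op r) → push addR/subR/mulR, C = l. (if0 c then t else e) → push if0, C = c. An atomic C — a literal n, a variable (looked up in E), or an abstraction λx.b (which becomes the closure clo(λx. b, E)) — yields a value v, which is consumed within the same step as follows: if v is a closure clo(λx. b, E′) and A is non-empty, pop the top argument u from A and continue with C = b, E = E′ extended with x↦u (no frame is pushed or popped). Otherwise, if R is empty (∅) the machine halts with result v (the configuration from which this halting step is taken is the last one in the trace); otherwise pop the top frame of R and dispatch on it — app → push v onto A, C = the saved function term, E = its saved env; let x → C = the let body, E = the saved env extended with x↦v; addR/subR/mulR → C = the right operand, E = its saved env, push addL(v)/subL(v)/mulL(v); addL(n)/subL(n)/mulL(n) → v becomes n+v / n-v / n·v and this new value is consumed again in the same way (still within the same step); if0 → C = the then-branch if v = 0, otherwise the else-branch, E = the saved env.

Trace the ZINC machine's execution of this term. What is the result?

0. [C=((λz. (((λq. ((λp. 2) 2)) ((λy. -2) -4)) * z)) 0) | E=∅ | A=∅ | R=∅]
1. [C=0 | E=∅ | A=∅ | R=[app]]
2. [C=(λz. (((λq. ((λp. 2) 2)) ((λy. -2) -4)) * z)) | E=∅ | A=[0] | R=∅]
3. [C=(((λq. ((λp. 2) 2)) ((λy. -2) -4)) * z) | E={z↦0} | A=∅ | R=∅]
4. [C=((λq. ((λp. 2) 2)) ((λy. -2) -4)) | E={z↦0} | A=∅ | R=[mulR]]
5. [C=((λy. -2) -4) | E={z↦0} | A=∅ | R=[app :: mulR]]
6. [C=-4 | E={z↦0} | A=∅ | R=[app :: app :: mulR]]
7. [C=(λy. -2) | E={z↦0} | A=[-4] | R=[app :: mulR]]
8. [C=-2 | E={y↦-4, z↦0} | A=∅ | R=[app :: mulR]]
9. [C=(λq. ((λp. 2) 2)) | E={z↦0} | A=[-2] | R=[mulR]]
10. [C=((λp. 2) 2) | E={q↦-2, z↦0} | A=∅ | R=[mulR]]
11. [C=2 | E={q↦-2, z↦0} | A=∅ | R=[app :: mulR]]
12. [C=(λp. 2) | E={q↦-2, z↦0} | A=[2] | R=[mulR]]
13. [C=2 | E={p↦2, q↦-2, z↦0} | A=∅ | R=[mulR]]
14. [C=z | E={z↦0} | A=∅ | R=[mulL(2)]]
→ final value 0

Answer: 0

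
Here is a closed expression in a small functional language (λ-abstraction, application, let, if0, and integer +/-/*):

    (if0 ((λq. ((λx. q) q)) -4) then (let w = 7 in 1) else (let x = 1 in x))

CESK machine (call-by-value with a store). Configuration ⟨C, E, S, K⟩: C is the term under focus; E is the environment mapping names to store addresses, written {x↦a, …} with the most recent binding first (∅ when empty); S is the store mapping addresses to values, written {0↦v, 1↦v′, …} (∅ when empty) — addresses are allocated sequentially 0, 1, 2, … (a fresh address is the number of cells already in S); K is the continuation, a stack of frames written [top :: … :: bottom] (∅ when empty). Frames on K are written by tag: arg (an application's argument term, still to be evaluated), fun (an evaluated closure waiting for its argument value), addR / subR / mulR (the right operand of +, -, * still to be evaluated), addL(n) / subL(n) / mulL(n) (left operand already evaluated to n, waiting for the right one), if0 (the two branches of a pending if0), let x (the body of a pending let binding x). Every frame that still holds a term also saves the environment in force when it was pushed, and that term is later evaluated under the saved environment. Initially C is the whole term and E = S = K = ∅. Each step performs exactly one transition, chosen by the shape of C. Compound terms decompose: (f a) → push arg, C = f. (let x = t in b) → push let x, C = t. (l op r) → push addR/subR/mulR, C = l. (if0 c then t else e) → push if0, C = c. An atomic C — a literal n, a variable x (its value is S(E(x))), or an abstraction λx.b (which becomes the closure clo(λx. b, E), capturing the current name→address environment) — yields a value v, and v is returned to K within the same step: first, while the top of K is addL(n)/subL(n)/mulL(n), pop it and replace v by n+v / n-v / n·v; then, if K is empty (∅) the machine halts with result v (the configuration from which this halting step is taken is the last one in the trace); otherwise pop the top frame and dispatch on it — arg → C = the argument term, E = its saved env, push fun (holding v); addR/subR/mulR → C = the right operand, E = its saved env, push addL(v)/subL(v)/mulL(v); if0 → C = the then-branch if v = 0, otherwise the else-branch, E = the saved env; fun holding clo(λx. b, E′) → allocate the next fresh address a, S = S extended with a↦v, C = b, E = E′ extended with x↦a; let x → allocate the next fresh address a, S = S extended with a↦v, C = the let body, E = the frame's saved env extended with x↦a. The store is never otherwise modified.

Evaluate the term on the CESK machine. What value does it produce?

[0] ⟨C=(if0 ((λq. ((λx. q) q)) -4) then (let w = 7 in 1) else (let x = 1 in x)); E=∅; S=∅; K=∅⟩
[1] ⟨C=((λq. ((λx. q) q)) -4); E=∅; S=∅; K=[if0]⟩
[2] ⟨C=(λq. ((λx. q) q)); E=∅; S=∅; K=[arg :: if0]⟩
[3] ⟨C=-4; E=∅; S=∅; K=[fun :: if0]⟩
[4] ⟨C=((λx. q) q); E={q↦0}; S={0↦-4}; K=[if0]⟩
[5] ⟨C=(λx. q); E={q↦0}; S={0↦-4}; K=[arg :: if0]⟩
[6] ⟨C=q; E={q↦0}; S={0↦-4}; K=[fun :: if0]⟩
[7] ⟨C=q; E={x↦1, q↦0}; S={0↦-4, 1↦-4}; K=[if0]⟩
[8] ⟨C=(let x = 1 in x); E=∅; S={0↦-4, 1↦-4}; K=∅⟩
[9] ⟨C=1; E=∅; S={0↦-4, 1↦-4}; K=[let x]⟩
[10] ⟨C=x; E={x↦2}; S={0↦-4, 1↦-4, 2↦1}; K=∅⟩
→ final value 1

Answer: 1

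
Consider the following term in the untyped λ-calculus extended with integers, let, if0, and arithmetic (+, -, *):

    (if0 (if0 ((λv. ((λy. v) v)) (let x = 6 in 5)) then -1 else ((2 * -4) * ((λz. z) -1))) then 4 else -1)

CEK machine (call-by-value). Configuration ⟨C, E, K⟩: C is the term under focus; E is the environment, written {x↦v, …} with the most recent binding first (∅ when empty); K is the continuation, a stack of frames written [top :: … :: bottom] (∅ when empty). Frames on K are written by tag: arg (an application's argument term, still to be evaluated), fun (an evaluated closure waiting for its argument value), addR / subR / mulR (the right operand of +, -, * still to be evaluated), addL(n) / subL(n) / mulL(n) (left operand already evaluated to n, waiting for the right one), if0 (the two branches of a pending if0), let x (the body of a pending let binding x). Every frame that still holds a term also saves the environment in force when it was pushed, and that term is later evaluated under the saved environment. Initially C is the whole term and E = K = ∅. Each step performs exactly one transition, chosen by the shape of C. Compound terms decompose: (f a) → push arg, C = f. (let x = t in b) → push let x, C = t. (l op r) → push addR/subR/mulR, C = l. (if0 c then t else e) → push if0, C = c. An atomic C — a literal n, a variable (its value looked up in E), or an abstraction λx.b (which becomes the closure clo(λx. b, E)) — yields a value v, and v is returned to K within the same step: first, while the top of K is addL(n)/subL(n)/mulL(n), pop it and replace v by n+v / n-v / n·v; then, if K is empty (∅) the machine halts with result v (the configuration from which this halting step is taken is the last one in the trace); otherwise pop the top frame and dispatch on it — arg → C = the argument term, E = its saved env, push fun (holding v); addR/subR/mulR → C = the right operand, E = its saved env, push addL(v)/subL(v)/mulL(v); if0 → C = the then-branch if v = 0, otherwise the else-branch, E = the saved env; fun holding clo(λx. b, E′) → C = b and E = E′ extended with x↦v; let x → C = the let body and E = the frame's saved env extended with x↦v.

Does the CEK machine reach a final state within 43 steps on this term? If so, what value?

Answer: -1

Derivation:
step 0: ⟨C=(if0 (if0 ((λv. ((λy. v) v)) (let x = 6 in 5)) then -1 else ((2 * -4) * ((λz. z) -1))) then 4 else -1); E=∅; K=∅⟩
step 1: ⟨C=(if0 ((λv. ((λy. v) v)) (let x = 6 in 5)) then -1 else ((2 * -4) * ((λz. z) -1))); E=∅; K=[if0]⟩
step 2: ⟨C=((λv. ((λy. v) v)) (let x = 6 in 5)); E=∅; K=[if0 :: if0]⟩
step 3: ⟨C=(λv. ((λy. v) v)); E=∅; K=[arg :: if0 :: if0]⟩
step 4: ⟨C=(let x = 6 in 5); E=∅; K=[fun :: if0 :: if0]⟩
step 5: ⟨C=6; E=∅; K=[let x :: fun :: if0 :: if0]⟩
step 6: ⟨C=5; E={x↦6}; K=[fun :: if0 :: if0]⟩
step 7: ⟨C=((λy. v) v); E={v↦5}; K=[if0 :: if0]⟩
step 8: ⟨C=(λy. v); E={v↦5}; K=[arg :: if0 :: if0]⟩
step 9: ⟨C=v; E={v↦5}; K=[fun :: if0 :: if0]⟩
step 10: ⟨C=v; E={y↦5, v↦5}; K=[if0 :: if0]⟩
step 11: ⟨C=((2 * -4) * ((λz. z) -1)); E=∅; K=[if0]⟩
step 12: ⟨C=(2 * -4); E=∅; K=[mulR :: if0]⟩
step 13: ⟨C=2; E=∅; K=[mulR :: mulR :: if0]⟩
step 14: ⟨C=-4; E=∅; K=[mulL(2) :: mulR :: if0]⟩
step 15: ⟨C=((λz. z) -1); E=∅; K=[mulL(-8) :: if0]⟩
step 16: ⟨C=(λz. z); E=∅; K=[arg :: mulL(-8) :: if0]⟩
step 17: ⟨C=-1; E=∅; K=[fun :: mulL(-8) :: if0]⟩
step 18: ⟨C=z; E={z↦-1}; K=[mulL(-8) :: if0]⟩
step 19: ⟨C=-1; E=∅; K=∅⟩
→ final value -1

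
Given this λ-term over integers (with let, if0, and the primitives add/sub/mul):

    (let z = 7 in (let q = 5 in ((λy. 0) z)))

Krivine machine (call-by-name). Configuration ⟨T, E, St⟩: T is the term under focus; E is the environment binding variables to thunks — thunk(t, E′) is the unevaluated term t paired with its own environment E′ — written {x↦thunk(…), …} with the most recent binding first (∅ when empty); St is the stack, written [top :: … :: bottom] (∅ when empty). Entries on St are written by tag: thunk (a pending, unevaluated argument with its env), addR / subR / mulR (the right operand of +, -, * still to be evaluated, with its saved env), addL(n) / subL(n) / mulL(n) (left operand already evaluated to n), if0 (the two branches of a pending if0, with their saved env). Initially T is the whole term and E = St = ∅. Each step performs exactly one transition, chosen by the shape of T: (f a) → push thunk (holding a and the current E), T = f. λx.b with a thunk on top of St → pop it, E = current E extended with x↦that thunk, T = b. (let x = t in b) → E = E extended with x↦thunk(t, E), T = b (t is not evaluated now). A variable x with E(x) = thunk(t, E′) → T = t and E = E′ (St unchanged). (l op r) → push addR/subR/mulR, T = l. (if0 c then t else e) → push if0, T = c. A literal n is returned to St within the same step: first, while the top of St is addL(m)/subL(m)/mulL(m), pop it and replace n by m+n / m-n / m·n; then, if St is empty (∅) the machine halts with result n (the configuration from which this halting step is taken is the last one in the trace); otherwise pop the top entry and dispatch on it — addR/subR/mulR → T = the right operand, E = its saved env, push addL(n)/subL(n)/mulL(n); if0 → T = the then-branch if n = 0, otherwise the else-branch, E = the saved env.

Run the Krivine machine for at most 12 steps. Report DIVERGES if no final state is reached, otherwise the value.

0. <T=(let z = 7 in (let q = 5 in ((λy. 0) z))), E=∅, St=∅>
1. <T=(let q = 5 in ((λy. 0) z)), E={z↦thunk(7, ∅)}, St=∅>
2. <T=((λy. 0) z), E={q↦thunk(5, {z↦thunk(7, ∅)}), z↦thunk(7, ∅)}, St=∅>
3. <T=(λy. 0), E={q↦thunk(5, {z↦thunk(7, ∅)}), z↦thunk(7, ∅)}, St=[thunk]>
4. <T=0, E={y↦thunk(z, {q↦thunk(5, {z↦thunk(7, ∅)}), z↦thunk(7, ∅)}), q↦thunk(5, {z↦thunk(7, ∅)}), z↦thunk(7, ∅)}, St=∅>
→ final value 0

Answer: 0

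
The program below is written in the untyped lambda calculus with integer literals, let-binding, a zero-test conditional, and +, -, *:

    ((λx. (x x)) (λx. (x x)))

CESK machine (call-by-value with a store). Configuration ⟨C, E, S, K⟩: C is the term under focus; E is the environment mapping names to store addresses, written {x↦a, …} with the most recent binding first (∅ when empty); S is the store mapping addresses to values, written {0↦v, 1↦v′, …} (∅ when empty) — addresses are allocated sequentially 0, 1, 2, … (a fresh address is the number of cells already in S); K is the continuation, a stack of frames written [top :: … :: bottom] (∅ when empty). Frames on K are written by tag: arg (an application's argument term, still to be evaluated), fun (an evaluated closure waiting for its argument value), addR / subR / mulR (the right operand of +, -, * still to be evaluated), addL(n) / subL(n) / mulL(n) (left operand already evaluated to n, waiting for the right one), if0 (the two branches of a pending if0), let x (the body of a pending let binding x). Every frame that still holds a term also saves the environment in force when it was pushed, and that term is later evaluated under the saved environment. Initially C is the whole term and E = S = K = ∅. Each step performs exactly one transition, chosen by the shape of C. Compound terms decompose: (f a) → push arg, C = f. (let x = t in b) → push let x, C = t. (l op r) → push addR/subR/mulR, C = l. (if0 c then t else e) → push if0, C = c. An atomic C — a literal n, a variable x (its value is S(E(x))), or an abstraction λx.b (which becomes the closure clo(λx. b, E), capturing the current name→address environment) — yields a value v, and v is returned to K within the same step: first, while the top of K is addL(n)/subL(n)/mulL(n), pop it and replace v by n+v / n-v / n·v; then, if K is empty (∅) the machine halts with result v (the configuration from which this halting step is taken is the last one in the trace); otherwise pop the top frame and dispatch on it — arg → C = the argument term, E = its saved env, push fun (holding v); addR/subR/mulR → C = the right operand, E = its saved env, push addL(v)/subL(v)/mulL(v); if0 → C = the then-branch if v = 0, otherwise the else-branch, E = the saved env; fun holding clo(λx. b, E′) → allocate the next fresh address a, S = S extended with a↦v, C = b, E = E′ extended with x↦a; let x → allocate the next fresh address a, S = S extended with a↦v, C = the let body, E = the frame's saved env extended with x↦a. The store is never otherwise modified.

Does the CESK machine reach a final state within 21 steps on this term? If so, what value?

t=0: [C=((λx. (x x)) (λx. (x x))) | E=∅ | S=∅ | K=∅]
t=1: [C=(λx. (x x)) | E=∅ | S=∅ | K=[arg]]
t=2: [C=(λx. (x x)) | E=∅ | S=∅ | K=[fun]]
t=3: [C=(x x) | E={x↦0} | S={0↦clo(λx. (x x), ∅)} | K=∅]
t=4: [C=x | E={x↦0} | S={0↦clo(λx. (x x), ∅)} | K=[arg]]
t=5: [C=x | E={x↦0} | S={0↦clo(λx. (x x), ∅)} | K=[fun]]
t=6: [C=(x x) | E={x↦1} | S={0↦clo(λx. (x x), ∅), 1↦clo(λx. (x x), ∅)} | K=∅]
t=7: [C=x | E={x↦1} | S={0↦clo(λx. (x x), ∅), 1↦clo(λx. (x x), ∅)} | K=[arg]]
t=8: [C=x | E={x↦1} | S={0↦clo(λx. (x x), ∅), 1↦clo(λx. (x x), ∅)} | K=[fun]]
t=9: [C=(x x) | E={x↦2} | S={0↦clo(λx. (x x), ∅), 1↦clo(λx. (x x), ∅), 2↦clo(λx. (x x), ∅)} | K=∅]
t=10: [C=x | E={x↦2} | S={0↦clo(λx. (x x), ∅), 1↦clo(λx. (x x), ∅), 2↦clo(λx. (x x), ∅)} | K=[arg]]
t=11: [C=x | E={x↦2} | S={0↦clo(λx. (x x), ∅), 1↦clo(λx. (x x), ∅), 2↦clo(λx. (x x), ∅)} | K=[fun]]
t=12: [C=(x x) | E={x↦3} | S={0↦clo(λx. (x x), ∅), 1↦clo(λx. (x x), ∅), 2↦clo(λx. (x x), ∅), 3↦clo(λx. (x x), ∅)} | K=∅]
t=13: [C=x | E={x↦3} | S={0↦clo(λx. (x x), ∅), 1↦clo(λx. (x x), ∅), 2↦clo(λx. (x x), ∅), 3↦clo(λx. (x x), ∅)} | K=[arg]]
t=14: [C=x | E={x↦3} | S={0↦clo(λx. (x x), ∅), 1↦clo(λx. (x x), ∅), 2↦clo(λx. (x x), ∅), 3↦clo(λx. (x x), ∅)} | K=[fun]]
t=15: [C=(x x) | E={x↦4} | S={0↦clo(λx. (x x), ∅), 1↦clo(λx. (x x), ∅), 2↦clo(λx. (x x), ∅), 3↦clo(λx. (x x), ∅), 4↦clo(λx. (x x), ∅)} | K=∅]
t=16: [C=x | E={x↦4} | S={0↦clo(λx. (x x), ∅), 1↦clo(λx. (x x), ∅), 2↦clo(λx. (x x), ∅), 3↦clo(λx. (x x), ∅), 4↦clo(λx. (x x), ∅)} | K=[arg]]
t=17: [C=x | E={x↦4} | S={0↦clo(λx. (x x), ∅), 1↦clo(λx. (x x), ∅), 2↦clo(λx. (x x), ∅), 3↦clo(λx. (x x), ∅), 4↦clo(λx. (x x), ∅)} | K=[fun]]
t=18: [C=(x x) | E={x↦5} | S={0↦clo(λx. (x x), ∅), 1↦clo(λx. (x x), ∅), 2↦clo(λx. (x x), ∅), 3↦clo(λx. (x x), ∅), 4↦clo(λx. (x x), ∅), 5↦clo(λx. (x x), ∅)} | K=∅]
t=19: [C=x | E={x↦5} | S={0↦clo(λx. (x x), ∅), 1↦clo(λx. (x x), ∅), 2↦clo(λx. (x x), ∅), 3↦clo(λx. (x x), ∅), 4↦clo(λx. (x x), ∅), 5↦clo(λx. (x x), ∅)} | K=[arg]]
t=20: [C=x | E={x↦5} | S={0↦clo(λx. (x x), ∅), 1↦clo(λx. (x x), ∅), 2↦clo(λx. (x x), ∅), 3↦clo(λx. (x x), ∅), 4↦clo(λx. (x x), ∅), 5↦clo(λx. (x x), ∅)} | K=[fun]]
t=21: [C=(x x) | E={x↦6} | S={0↦clo(λx. (x x), ∅), 1↦clo(λx. (x x), ∅), 2↦clo(λx. (x x), ∅), 3↦clo(λx. (x x), ∅), 4↦clo(λx. (x x), ∅), 5↦clo(λx. (x x), ∅), 6↦clo(λx. (x x), ∅)} | K=∅]
→ 21 transitions taken and the configuration is still not final: no result within 21 steps

Answer: DIVERGES (no final state within 21 steps)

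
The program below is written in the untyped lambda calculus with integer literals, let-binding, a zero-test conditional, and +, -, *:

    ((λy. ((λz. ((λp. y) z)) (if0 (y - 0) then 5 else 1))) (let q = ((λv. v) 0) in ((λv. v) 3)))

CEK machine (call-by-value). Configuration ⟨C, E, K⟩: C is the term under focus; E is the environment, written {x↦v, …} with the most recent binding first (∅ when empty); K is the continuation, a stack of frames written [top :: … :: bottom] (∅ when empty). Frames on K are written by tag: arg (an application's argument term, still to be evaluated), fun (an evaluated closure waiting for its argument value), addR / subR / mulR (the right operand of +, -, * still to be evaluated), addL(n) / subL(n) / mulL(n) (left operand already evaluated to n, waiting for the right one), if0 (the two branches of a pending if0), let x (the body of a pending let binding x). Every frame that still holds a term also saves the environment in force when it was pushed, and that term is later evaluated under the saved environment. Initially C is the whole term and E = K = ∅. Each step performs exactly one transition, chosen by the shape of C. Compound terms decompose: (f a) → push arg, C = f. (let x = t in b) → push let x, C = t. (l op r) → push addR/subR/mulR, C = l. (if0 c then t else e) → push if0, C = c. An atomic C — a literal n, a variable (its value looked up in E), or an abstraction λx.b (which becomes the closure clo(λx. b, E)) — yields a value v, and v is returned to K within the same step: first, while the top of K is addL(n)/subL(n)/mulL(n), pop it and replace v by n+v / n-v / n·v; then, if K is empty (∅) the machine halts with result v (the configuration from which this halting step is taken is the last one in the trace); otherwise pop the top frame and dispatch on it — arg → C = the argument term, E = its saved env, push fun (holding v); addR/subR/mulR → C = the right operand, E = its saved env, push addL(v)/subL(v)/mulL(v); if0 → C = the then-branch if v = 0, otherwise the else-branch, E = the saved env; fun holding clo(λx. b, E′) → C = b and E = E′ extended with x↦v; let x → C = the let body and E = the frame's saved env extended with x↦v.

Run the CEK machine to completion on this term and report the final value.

Answer: 3

Execution trace:
[0] <C=((λy. ((λz. ((λp. y) z)) (if0 (y - 0) then 5 else 1))) (let q = ((λv. v) 0) in ((λv. v) 3))), E=∅, K=∅>
[1] <C=(λy. ((λz. ((λp. y) z)) (if0 (y - 0) then 5 else 1))), E=∅, K=[arg]>
[2] <C=(let q = ((λv. v) 0) in ((λv. v) 3)), E=∅, K=[fun]>
[3] <C=((λv. v) 0), E=∅, K=[let q :: fun]>
[4] <C=(λv. v), E=∅, K=[arg :: let q :: fun]>
[5] <C=0, E=∅, K=[fun :: let q :: fun]>
[6] <C=v, E={v↦0}, K=[let q :: fun]>
[7] <C=((λv. v) 3), E={q↦0}, K=[fun]>
[8] <C=(λv. v), E={q↦0}, K=[arg :: fun]>
[9] <C=3, E={q↦0}, K=[fun :: fun]>
[10] <C=v, E={v↦3, q↦0}, K=[fun]>
[11] <C=((λz. ((λp. y) z)) (if0 (y - 0) then 5 else 1)), E={y↦3}, K=∅>
[12] <C=(λz. ((λp. y) z)), E={y↦3}, K=[arg]>
[13] <C=(if0 (y - 0) then 5 else 1), E={y↦3}, K=[fun]>
[14] <C=(y - 0), E={y↦3}, K=[if0 :: fun]>
[15] <C=y, E={y↦3}, K=[subR :: if0 :: fun]>
[16] <C=0, E={y↦3}, K=[subL(3) :: if0 :: fun]>
[17] <C=1, E={y↦3}, K=[fun]>
[18] <C=((λp. y) z), E={z↦1, y↦3}, K=∅>
[19] <C=(λp. y), E={z↦1, y↦3}, K=[arg]>
[20] <C=z, E={z↦1, y↦3}, K=[fun]>
[21] <C=y, E={p↦1, z↦1, y↦3}, K=∅>
→ final value 3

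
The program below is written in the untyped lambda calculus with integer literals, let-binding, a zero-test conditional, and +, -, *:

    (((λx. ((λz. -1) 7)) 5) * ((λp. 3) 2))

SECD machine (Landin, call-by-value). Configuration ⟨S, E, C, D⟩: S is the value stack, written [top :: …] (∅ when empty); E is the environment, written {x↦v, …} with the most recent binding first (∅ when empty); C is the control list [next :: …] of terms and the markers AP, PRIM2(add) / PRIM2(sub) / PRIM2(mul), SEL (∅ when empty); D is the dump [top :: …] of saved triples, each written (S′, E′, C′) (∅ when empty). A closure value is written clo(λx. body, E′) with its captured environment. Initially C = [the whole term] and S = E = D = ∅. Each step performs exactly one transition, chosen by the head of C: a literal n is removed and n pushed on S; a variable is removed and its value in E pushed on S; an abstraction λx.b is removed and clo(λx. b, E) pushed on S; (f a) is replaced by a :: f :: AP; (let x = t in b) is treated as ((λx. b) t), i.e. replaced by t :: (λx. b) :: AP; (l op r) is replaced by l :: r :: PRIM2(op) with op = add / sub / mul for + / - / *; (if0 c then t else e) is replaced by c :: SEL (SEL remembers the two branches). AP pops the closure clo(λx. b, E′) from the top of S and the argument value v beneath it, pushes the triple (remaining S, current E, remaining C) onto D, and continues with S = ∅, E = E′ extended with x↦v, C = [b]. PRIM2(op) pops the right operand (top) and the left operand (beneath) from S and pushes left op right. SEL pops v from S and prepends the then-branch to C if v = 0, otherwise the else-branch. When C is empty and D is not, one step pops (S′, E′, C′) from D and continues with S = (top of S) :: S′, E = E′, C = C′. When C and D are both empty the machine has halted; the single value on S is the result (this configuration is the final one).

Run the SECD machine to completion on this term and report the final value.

step 0: <S=∅, E=∅, C=[(((λx. ((λz. -1) 7)) 5) * ((λp. 3) 2))], D=∅>
step 1: <S=∅, E=∅, C=[((λx. ((λz. -1) 7)) 5) :: ((λp. 3) 2) :: PRIM2(mul)], D=∅>
step 2: <S=∅, E=∅, C=[5 :: (λx. ((λz. -1) 7)) :: AP :: ((λp. 3) 2) :: PRIM2(mul)], D=∅>
step 3: <S=[5], E=∅, C=[(λx. ((λz. -1) 7)) :: AP :: ((λp. 3) 2) :: PRIM2(mul)], D=∅>
step 4: <S=[clo(λx. ((λz. -1) 7), ∅) :: 5], E=∅, C=[AP :: ((λp. 3) 2) :: PRIM2(mul)], D=∅>
step 5: <S=∅, E={x↦5}, C=[((λz. -1) 7)], D=[(∅, ∅, [((λp. 3) 2) :: PRIM2(mul)])]>
step 6: <S=∅, E={x↦5}, C=[7 :: (λz. -1) :: AP], D=[(∅, ∅, [((λp. 3) 2) :: PRIM2(mul)])]>
step 7: <S=[7], E={x↦5}, C=[(λz. -1) :: AP], D=[(∅, ∅, [((λp. 3) 2) :: PRIM2(mul)])]>
step 8: <S=[clo(λz. -1, {x↦5}) :: 7], E={x↦5}, C=[AP], D=[(∅, ∅, [((λp. 3) 2) :: PRIM2(mul)])]>
step 9: <S=∅, E={z↦7, x↦5}, C=[-1], D=[(∅, {x↦5}, ∅) :: (∅, ∅, [((λp. 3) 2) :: PRIM2(mul)])]>
step 10: <S=[-1], E={z↦7, x↦5}, C=∅, D=[(∅, {x↦5}, ∅) :: (∅, ∅, [((λp. 3) 2) :: PRIM2(mul)])]>
step 11: <S=[-1], E={x↦5}, C=∅, D=[(∅, ∅, [((λp. 3) 2) :: PRIM2(mul)])]>
step 12: <S=[-1], E=∅, C=[((λp. 3) 2) :: PRIM2(mul)], D=∅>
step 13: <S=[-1], E=∅, C=[2 :: (λp. 3) :: AP :: PRIM2(mul)], D=∅>
step 14: <S=[2 :: -1], E=∅, C=[(λp. 3) :: AP :: PRIM2(mul)], D=∅>
step 15: <S=[clo(λp. 3, ∅) :: 2 :: -1], E=∅, C=[AP :: PRIM2(mul)], D=∅>
step 16: <S=∅, E={p↦2}, C=[3], D=[([-1], ∅, [PRIM2(mul)])]>
step 17: <S=[3], E={p↦2}, C=∅, D=[([-1], ∅, [PRIM2(mul)])]>
step 18: <S=[3 :: -1], E=∅, C=[PRIM2(mul)], D=∅>
step 19: <S=[-3], E=∅, C=∅, D=∅>
→ final value -3

Answer: -3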